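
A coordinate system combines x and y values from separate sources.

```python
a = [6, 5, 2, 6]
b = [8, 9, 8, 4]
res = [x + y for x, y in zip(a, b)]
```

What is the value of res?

Step 1: Add corresponding elements:
  6 + 8 = 14
  5 + 9 = 14
  2 + 8 = 10
  6 + 4 = 10
Therefore res = [14, 14, 10, 10].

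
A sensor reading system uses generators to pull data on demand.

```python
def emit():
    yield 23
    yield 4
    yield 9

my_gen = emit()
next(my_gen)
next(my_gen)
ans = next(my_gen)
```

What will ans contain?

Step 1: emit() creates a generator.
Step 2: next(my_gen) yields 23 (consumed and discarded).
Step 3: next(my_gen) yields 4 (consumed and discarded).
Step 4: next(my_gen) yields 9, assigned to ans.
Therefore ans = 9.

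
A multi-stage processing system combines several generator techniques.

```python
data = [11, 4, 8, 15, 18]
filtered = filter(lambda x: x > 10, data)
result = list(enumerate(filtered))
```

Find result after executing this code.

Step 1: Filter [11, 4, 8, 15, 18] for > 10: [11, 15, 18].
Step 2: enumerate re-indexes from 0: [(0, 11), (1, 15), (2, 18)].
Therefore result = [(0, 11), (1, 15), (2, 18)].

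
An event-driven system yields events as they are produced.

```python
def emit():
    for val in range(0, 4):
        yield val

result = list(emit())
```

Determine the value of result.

Step 1: The generator yields each value from range(0, 4).
Step 2: list() consumes all yields: [0, 1, 2, 3].
Therefore result = [0, 1, 2, 3].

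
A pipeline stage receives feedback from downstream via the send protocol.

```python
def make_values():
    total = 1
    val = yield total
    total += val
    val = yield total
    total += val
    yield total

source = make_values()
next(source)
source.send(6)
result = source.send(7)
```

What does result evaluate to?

Step 1: next() -> yield total=1.
Step 2: send(6) -> val=6, total = 1+6 = 7, yield 7.
Step 3: send(7) -> val=7, total = 7+7 = 14, yield 14.
Therefore result = 14.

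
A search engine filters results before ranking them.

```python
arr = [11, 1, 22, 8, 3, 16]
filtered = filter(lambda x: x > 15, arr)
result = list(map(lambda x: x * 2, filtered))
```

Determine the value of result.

Step 1: Filter arr for elements > 15:
  11: removed
  1: removed
  22: kept
  8: removed
  3: removed
  16: kept
Step 2: Map x * 2 on filtered [22, 16]:
  22 -> 44
  16 -> 32
Therefore result = [44, 32].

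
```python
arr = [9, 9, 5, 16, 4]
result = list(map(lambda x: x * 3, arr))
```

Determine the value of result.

Step 1: Apply lambda x: x * 3 to each element:
  9 -> 27
  9 -> 27
  5 -> 15
  16 -> 48
  4 -> 12
Therefore result = [27, 27, 15, 48, 12].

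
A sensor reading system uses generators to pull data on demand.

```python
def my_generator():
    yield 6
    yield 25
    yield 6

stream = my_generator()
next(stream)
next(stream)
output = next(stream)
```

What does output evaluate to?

Step 1: my_generator() creates a generator.
Step 2: next(stream) yields 6 (consumed and discarded).
Step 3: next(stream) yields 25 (consumed and discarded).
Step 4: next(stream) yields 6, assigned to output.
Therefore output = 6.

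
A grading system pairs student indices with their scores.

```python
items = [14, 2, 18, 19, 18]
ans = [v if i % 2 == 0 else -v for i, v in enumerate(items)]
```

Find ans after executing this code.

Step 1: For each (i, v), keep v if i is even, negate if odd:
  i=0 (even): keep 14
  i=1 (odd): negate to -2
  i=2 (even): keep 18
  i=3 (odd): negate to -19
  i=4 (even): keep 18
Therefore ans = [14, -2, 18, -19, 18].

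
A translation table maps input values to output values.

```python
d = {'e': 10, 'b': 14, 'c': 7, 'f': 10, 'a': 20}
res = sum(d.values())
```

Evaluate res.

Step 1: d.values() = [10, 14, 7, 10, 20].
Step 2: sum = 61.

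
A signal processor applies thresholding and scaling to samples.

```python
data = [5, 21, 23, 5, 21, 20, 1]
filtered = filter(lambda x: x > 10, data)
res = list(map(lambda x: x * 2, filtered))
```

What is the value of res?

Step 1: Filter data for elements > 10:
  5: removed
  21: kept
  23: kept
  5: removed
  21: kept
  20: kept
  1: removed
Step 2: Map x * 2 on filtered [21, 23, 21, 20]:
  21 -> 42
  23 -> 46
  21 -> 42
  20 -> 40
Therefore res = [42, 46, 42, 40].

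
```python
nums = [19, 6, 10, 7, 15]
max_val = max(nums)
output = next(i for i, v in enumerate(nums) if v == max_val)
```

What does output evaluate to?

Step 1: max([19, 6, 10, 7, 15]) = 19.
Step 2: Find first index where value == 19:
  Index 0: 19 == 19, found!
Therefore output = 0.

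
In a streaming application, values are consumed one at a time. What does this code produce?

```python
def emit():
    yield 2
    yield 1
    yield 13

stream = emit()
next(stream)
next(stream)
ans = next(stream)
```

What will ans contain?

Step 1: emit() creates a generator.
Step 2: next(stream) yields 2 (consumed and discarded).
Step 3: next(stream) yields 1 (consumed and discarded).
Step 4: next(stream) yields 13, assigned to ans.
Therefore ans = 13.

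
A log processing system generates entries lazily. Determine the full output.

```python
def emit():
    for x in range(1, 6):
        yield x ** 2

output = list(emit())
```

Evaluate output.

Step 1: For each x in range(1, 6), yield x**2:
  x=1: yield 1**2 = 1
  x=2: yield 2**2 = 4
  x=3: yield 3**2 = 9
  x=4: yield 4**2 = 16
  x=5: yield 5**2 = 25
Therefore output = [1, 4, 9, 16, 25].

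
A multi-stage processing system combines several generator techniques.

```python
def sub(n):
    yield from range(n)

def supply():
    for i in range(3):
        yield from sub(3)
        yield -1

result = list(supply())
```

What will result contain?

Step 1: For each i in range(3):
  i=0: yield from sub(3) -> [0, 1, 2], then yield -1
  i=1: yield from sub(3) -> [0, 1, 2], then yield -1
  i=2: yield from sub(3) -> [0, 1, 2], then yield -1
Therefore result = [0, 1, 2, -1, 0, 1, 2, -1, 0, 1, 2, -1].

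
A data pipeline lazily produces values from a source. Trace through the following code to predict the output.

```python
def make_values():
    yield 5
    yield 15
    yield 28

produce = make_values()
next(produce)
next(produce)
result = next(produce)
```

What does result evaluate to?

Step 1: make_values() creates a generator.
Step 2: next(produce) yields 5 (consumed and discarded).
Step 3: next(produce) yields 15 (consumed and discarded).
Step 4: next(produce) yields 28, assigned to result.
Therefore result = 28.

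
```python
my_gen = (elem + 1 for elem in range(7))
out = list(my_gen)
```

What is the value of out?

Step 1: For each elem in range(7), compute elem+1:
  elem=0: 0+1 = 1
  elem=1: 1+1 = 2
  elem=2: 2+1 = 3
  elem=3: 3+1 = 4
  elem=4: 4+1 = 5
  elem=5: 5+1 = 6
  elem=6: 6+1 = 7
Therefore out = [1, 2, 3, 4, 5, 6, 7].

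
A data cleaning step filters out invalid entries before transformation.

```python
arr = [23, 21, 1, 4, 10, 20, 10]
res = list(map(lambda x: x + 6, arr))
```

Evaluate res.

Step 1: Apply lambda x: x + 6 to each element:
  23 -> 29
  21 -> 27
  1 -> 7
  4 -> 10
  10 -> 16
  20 -> 26
  10 -> 16
Therefore res = [29, 27, 7, 10, 16, 26, 16].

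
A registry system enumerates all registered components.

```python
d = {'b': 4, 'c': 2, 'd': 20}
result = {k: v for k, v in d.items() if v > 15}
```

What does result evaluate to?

Step 1: Filter items where value > 15:
  'b': 4 <= 15: removed
  'c': 2 <= 15: removed
  'd': 20 > 15: kept
Therefore result = {'d': 20}.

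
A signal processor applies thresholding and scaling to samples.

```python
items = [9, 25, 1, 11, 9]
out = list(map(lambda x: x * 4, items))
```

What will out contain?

Step 1: Apply lambda x: x * 4 to each element:
  9 -> 36
  25 -> 100
  1 -> 4
  11 -> 44
  9 -> 36
Therefore out = [36, 100, 4, 44, 36].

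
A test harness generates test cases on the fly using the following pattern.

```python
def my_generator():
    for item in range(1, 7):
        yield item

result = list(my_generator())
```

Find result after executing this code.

Step 1: The generator yields each value from range(1, 7).
Step 2: list() consumes all yields: [1, 2, 3, 4, 5, 6].
Therefore result = [1, 2, 3, 4, 5, 6].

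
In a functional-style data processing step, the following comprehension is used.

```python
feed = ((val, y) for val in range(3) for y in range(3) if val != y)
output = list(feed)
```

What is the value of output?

Step 1: Nested generator over range(3) x range(3) where val != y:
  (0, 0): excluded (val == y)
  (0, 1): included
  (0, 2): included
  (1, 0): included
  (1, 1): excluded (val == y)
  (1, 2): included
  (2, 0): included
  (2, 1): included
  (2, 2): excluded (val == y)
Therefore output = [(0, 1), (0, 2), (1, 0), (1, 2), (2, 0), (2, 1)].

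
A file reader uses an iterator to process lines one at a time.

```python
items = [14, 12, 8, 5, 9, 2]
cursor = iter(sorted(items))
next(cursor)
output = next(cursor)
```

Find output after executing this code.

Step 1: sorted([14, 12, 8, 5, 9, 2]) = [2, 5, 8, 9, 12, 14].
Step 2: Create iterator and skip 1 elements.
Step 3: next() returns 5.
Therefore output = 5.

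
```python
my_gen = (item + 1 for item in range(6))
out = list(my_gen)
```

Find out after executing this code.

Step 1: For each item in range(6), compute item+1:
  item=0: 0+1 = 1
  item=1: 1+1 = 2
  item=2: 2+1 = 3
  item=3: 3+1 = 4
  item=4: 4+1 = 5
  item=5: 5+1 = 6
Therefore out = [1, 2, 3, 4, 5, 6].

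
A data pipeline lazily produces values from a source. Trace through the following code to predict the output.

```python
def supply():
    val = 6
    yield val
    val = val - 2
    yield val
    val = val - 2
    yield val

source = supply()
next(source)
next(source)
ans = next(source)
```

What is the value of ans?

Step 1: Trace through generator execution:
  Yield 1: val starts at 6, yield 6
  Yield 2: val = 6 - 2 = 4, yield 4
  Yield 3: val = 4 - 2 = 2, yield 2
Step 2: First next() gets 6, second next() gets the second value, third next() yields 2.
Therefore ans = 2.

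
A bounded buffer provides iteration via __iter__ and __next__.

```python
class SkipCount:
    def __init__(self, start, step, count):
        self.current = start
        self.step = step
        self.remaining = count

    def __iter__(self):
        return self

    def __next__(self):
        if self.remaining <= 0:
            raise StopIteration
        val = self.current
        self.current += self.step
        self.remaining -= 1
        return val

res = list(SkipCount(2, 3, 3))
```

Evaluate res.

Step 1: SkipCount starts at 2, increments by 3, for 3 steps:
  Yield 2, then current += 3
  Yield 5, then current += 3
  Yield 8, then current += 3
Therefore res = [2, 5, 8].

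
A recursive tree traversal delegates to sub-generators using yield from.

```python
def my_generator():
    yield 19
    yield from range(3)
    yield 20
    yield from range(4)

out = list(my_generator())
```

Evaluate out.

Step 1: Trace yields in order:
  yield 19
  yield 0
  yield 1
  yield 2
  yield 20
  yield 0
  yield 1
  yield 2
  yield 3
Therefore out = [19, 0, 1, 2, 20, 0, 1, 2, 3].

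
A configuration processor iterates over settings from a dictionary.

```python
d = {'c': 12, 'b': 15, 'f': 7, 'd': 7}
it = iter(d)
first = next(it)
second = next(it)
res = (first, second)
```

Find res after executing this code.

Step 1: iter(d) iterates over keys: ['c', 'b', 'f', 'd'].
Step 2: first = next(it) = 'c', second = next(it) = 'b'.
Therefore res = ('c', 'b').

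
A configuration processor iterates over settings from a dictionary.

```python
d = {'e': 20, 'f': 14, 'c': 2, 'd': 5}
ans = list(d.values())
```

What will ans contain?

Step 1: d.values() returns the dictionary values in insertion order.
Therefore ans = [20, 14, 2, 5].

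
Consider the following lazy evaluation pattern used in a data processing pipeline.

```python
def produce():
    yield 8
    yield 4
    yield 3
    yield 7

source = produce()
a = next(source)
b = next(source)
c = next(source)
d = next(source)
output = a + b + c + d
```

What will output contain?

Step 1: Create generator and consume all values:
  a = next(source) = 8
  b = next(source) = 4
  c = next(source) = 3
  d = next(source) = 7
Step 2: output = 8 + 4 + 3 + 7 = 22.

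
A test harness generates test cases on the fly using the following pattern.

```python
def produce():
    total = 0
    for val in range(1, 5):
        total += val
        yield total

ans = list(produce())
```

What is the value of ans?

Step 1: Generator accumulates running sum:
  val=1: total = 1, yield 1
  val=2: total = 3, yield 3
  val=3: total = 6, yield 6
  val=4: total = 10, yield 10
Therefore ans = [1, 3, 6, 10].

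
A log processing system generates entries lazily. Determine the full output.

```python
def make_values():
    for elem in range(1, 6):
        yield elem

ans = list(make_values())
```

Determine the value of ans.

Step 1: The generator yields each value from range(1, 6).
Step 2: list() consumes all yields: [1, 2, 3, 4, 5].
Therefore ans = [1, 2, 3, 4, 5].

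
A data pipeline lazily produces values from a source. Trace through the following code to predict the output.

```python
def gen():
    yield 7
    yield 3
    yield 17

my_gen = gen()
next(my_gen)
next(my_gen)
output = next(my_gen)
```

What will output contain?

Step 1: gen() creates a generator.
Step 2: next(my_gen) yields 7 (consumed and discarded).
Step 3: next(my_gen) yields 3 (consumed and discarded).
Step 4: next(my_gen) yields 17, assigned to output.
Therefore output = 17.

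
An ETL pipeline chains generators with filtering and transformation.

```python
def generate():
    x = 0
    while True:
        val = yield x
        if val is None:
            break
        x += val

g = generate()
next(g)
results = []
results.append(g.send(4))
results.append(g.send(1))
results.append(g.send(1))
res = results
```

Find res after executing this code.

Step 1: next(g) -> yield 0.
Step 2: send(4) -> x = 4, yield 4.
Step 3: send(1) -> x = 5, yield 5.
Step 4: send(1) -> x = 6, yield 6.
Therefore res = [4, 5, 6].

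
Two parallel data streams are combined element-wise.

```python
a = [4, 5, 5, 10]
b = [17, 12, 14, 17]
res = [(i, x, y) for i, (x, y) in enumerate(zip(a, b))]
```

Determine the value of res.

Step 1: enumerate(zip(a, b)) gives index with paired elements:
  i=0: (4, 17)
  i=1: (5, 12)
  i=2: (5, 14)
  i=3: (10, 17)
Therefore res = [(0, 4, 17), (1, 5, 12), (2, 5, 14), (3, 10, 17)].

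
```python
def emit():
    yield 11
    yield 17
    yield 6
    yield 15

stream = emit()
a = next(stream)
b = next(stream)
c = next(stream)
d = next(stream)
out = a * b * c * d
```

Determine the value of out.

Step 1: Create generator and consume all values:
  a = next(stream) = 11
  b = next(stream) = 17
  c = next(stream) = 6
  d = next(stream) = 15
Step 2: out = 11 * 17 * 6 * 15 = 16830.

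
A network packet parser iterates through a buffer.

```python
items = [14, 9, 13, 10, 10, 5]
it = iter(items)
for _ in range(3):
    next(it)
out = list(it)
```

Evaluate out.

Step 1: Create iterator over [14, 9, 13, 10, 10, 5].
Step 2: Advance 3 positions (consuming [14, 9, 13]).
Step 3: list() collects remaining elements: [10, 10, 5].
Therefore out = [10, 10, 5].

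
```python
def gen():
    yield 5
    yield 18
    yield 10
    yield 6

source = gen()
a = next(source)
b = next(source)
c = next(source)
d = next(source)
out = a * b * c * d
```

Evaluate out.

Step 1: Create generator and consume all values:
  a = next(source) = 5
  b = next(source) = 18
  c = next(source) = 10
  d = next(source) = 6
Step 2: out = 5 * 18 * 10 * 6 = 5400.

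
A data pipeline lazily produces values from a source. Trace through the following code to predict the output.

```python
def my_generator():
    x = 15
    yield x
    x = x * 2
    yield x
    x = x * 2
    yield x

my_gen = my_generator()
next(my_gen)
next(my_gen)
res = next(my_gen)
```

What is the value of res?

Step 1: Trace through generator execution:
  Yield 1: x starts at 15, yield 15
  Yield 2: x = 15 * 2 = 30, yield 30
  Yield 3: x = 30 * 2 = 60, yield 60
Step 2: First next() gets 15, second next() gets the second value, third next() yields 60.
Therefore res = 60.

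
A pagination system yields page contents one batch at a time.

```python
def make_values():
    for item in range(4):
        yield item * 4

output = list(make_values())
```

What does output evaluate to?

Step 1: For each item in range(4), yield item * 4:
  item=0: yield 0 * 4 = 0
  item=1: yield 1 * 4 = 4
  item=2: yield 2 * 4 = 8
  item=3: yield 3 * 4 = 12
Therefore output = [0, 4, 8, 12].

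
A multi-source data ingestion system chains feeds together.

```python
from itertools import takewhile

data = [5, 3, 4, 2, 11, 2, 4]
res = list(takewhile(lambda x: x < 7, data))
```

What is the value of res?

Step 1: takewhile stops at first element >= 7:
  5 < 7: take
  3 < 7: take
  4 < 7: take
  2 < 7: take
  11 >= 7: stop
Therefore res = [5, 3, 4, 2].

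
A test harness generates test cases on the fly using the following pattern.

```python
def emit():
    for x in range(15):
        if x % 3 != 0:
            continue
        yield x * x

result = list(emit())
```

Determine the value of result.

Step 1: Only yield x**2 when x is divisible by 3:
  x=0: 0 % 3 == 0, yield 0**2 = 0
  x=3: 3 % 3 == 0, yield 3**2 = 9
  x=6: 6 % 3 == 0, yield 6**2 = 36
  x=9: 9 % 3 == 0, yield 9**2 = 81
  x=12: 12 % 3 == 0, yield 12**2 = 144
Therefore result = [0, 9, 36, 81, 144].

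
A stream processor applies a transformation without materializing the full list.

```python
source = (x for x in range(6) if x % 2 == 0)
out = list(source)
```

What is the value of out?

Step 1: Filter range(6) keeping only even values:
  x=0: even, included
  x=1: odd, excluded
  x=2: even, included
  x=3: odd, excluded
  x=4: even, included
  x=5: odd, excluded
Therefore out = [0, 2, 4].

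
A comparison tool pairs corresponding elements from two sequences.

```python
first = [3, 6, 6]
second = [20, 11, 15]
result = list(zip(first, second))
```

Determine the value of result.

Step 1: zip pairs elements at same index:
  Index 0: (3, 20)
  Index 1: (6, 11)
  Index 2: (6, 15)
Therefore result = [(3, 20), (6, 11), (6, 15)].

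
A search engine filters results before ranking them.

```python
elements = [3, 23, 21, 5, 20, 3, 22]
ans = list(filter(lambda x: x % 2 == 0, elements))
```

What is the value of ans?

Step 1: Filter elements divisible by 2:
  3 % 2 = 1: removed
  23 % 2 = 1: removed
  21 % 2 = 1: removed
  5 % 2 = 1: removed
  20 % 2 = 0: kept
  3 % 2 = 1: removed
  22 % 2 = 0: kept
Therefore ans = [20, 22].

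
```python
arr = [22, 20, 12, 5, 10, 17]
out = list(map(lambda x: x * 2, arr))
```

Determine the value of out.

Step 1: Apply lambda x: x * 2 to each element:
  22 -> 44
  20 -> 40
  12 -> 24
  5 -> 10
  10 -> 20
  17 -> 34
Therefore out = [44, 40, 24, 10, 20, 34].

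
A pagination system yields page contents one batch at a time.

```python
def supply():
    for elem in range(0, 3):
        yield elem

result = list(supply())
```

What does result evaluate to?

Step 1: The generator yields each value from range(0, 3).
Step 2: list() consumes all yields: [0, 1, 2].
Therefore result = [0, 1, 2].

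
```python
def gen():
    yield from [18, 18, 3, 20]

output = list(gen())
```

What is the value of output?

Step 1: yield from delegates to the iterable, yielding each element.
Step 2: Collected values: [18, 18, 3, 20].
Therefore output = [18, 18, 3, 20].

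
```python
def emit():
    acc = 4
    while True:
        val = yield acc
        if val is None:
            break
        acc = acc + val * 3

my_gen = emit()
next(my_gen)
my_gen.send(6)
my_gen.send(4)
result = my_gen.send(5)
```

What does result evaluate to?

Step 1: next() -> yield acc=4.
Step 2: send(6) -> val=6, acc = 4 + 6*3 = 22, yield 22.
Step 3: send(4) -> val=4, acc = 22 + 4*3 = 34, yield 34.
Step 4: send(5) -> val=5, acc = 34 + 5*3 = 49, yield 49.
Therefore result = 49.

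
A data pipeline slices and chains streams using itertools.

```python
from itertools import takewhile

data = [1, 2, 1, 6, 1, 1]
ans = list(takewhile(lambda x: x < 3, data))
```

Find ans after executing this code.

Step 1: takewhile stops at first element >= 3:
  1 < 3: take
  2 < 3: take
  1 < 3: take
  6 >= 3: stop
Therefore ans = [1, 2, 1].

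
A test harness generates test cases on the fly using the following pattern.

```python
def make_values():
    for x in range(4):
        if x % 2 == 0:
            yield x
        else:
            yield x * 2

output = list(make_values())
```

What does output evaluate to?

Step 1: For each x in range(4), yield x if even, else x*2:
  x=0 (even): yield 0
  x=1 (odd): yield 1*2 = 2
  x=2 (even): yield 2
  x=3 (odd): yield 3*2 = 6
Therefore output = [0, 2, 2, 6].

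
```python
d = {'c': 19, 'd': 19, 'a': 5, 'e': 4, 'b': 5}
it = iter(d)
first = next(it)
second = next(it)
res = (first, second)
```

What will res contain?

Step 1: iter(d) iterates over keys: ['c', 'd', 'a', 'e', 'b'].
Step 2: first = next(it) = 'c', second = next(it) = 'd'.
Therefore res = ('c', 'd').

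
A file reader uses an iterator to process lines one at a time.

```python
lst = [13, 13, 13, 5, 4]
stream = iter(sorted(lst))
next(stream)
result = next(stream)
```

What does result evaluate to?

Step 1: sorted([13, 13, 13, 5, 4]) = [4, 5, 13, 13, 13].
Step 2: Create iterator and skip 1 elements.
Step 3: next() returns 5.
Therefore result = 5.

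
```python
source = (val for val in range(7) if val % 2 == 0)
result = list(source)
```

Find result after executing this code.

Step 1: Filter range(7) keeping only even values:
  val=0: even, included
  val=1: odd, excluded
  val=2: even, included
  val=3: odd, excluded
  val=4: even, included
  val=5: odd, excluded
  val=6: even, included
Therefore result = [0, 2, 4, 6].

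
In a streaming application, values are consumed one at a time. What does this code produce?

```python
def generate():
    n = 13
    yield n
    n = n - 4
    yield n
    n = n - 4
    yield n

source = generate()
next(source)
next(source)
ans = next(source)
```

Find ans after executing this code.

Step 1: Trace through generator execution:
  Yield 1: n starts at 13, yield 13
  Yield 2: n = 13 - 4 = 9, yield 9
  Yield 3: n = 9 - 4 = 5, yield 5
Step 2: First next() gets 13, second next() gets the second value, third next() yields 5.
Therefore ans = 5.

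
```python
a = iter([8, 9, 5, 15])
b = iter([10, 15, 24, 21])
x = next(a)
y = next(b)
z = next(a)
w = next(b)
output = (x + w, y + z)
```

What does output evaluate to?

Step 1: a iterates [8, 9, 5, 15], b iterates [10, 15, 24, 21].
Step 2: x = next(a) = 8, y = next(b) = 10.
Step 3: z = next(a) = 9, w = next(b) = 15.
Step 4: output = (8 + 15, 10 + 9) = (23, 19).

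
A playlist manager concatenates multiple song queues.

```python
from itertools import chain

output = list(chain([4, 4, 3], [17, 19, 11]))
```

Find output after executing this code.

Step 1: chain() concatenates iterables: [4, 4, 3] + [17, 19, 11].
Therefore output = [4, 4, 3, 17, 19, 11].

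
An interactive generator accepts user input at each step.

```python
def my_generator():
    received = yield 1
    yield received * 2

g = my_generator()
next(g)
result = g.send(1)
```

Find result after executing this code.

Step 1: next(g) advances to first yield, producing 1.
Step 2: send(1) resumes, received = 1.
Step 3: yield received * 2 = 1 * 2 = 2.
Therefore result = 2.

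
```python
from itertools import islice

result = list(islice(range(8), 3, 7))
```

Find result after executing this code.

Step 1: islice(range(8), 3, 7) takes elements at indices [3, 7).
Step 2: Elements: [3, 4, 5, 6].
Therefore result = [3, 4, 5, 6].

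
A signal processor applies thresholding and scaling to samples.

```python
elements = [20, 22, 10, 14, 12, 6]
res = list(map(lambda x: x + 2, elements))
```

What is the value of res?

Step 1: Apply lambda x: x + 2 to each element:
  20 -> 22
  22 -> 24
  10 -> 12
  14 -> 16
  12 -> 14
  6 -> 8
Therefore res = [22, 24, 12, 16, 14, 8].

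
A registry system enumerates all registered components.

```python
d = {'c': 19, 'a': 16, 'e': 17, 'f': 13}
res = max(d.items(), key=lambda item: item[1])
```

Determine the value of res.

Step 1: Find item with maximum value:
  ('c', 19)
  ('a', 16)
  ('e', 17)
  ('f', 13)
Step 2: Maximum value is 19 at key 'c'.
Therefore res = ('c', 19).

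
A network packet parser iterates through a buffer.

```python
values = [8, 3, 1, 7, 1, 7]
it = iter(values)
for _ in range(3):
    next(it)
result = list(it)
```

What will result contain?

Step 1: Create iterator over [8, 3, 1, 7, 1, 7].
Step 2: Advance 3 positions (consuming [8, 3, 1]).
Step 3: list() collects remaining elements: [7, 1, 7].
Therefore result = [7, 1, 7].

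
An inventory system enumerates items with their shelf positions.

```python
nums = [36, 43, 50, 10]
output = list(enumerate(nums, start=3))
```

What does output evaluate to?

Step 1: enumerate with start=3:
  (3, 36)
  (4, 43)
  (5, 50)
  (6, 10)
Therefore output = [(3, 36), (4, 43), (5, 50), (6, 10)].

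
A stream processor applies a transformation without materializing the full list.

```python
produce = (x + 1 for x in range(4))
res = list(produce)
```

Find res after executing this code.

Step 1: For each x in range(4), compute x+1:
  x=0: 0+1 = 1
  x=1: 1+1 = 2
  x=2: 2+1 = 3
  x=3: 3+1 = 4
Therefore res = [1, 2, 3, 4].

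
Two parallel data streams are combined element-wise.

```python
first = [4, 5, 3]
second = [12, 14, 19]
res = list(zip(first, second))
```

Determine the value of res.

Step 1: zip pairs elements at same index:
  Index 0: (4, 12)
  Index 1: (5, 14)
  Index 2: (3, 19)
Therefore res = [(4, 12), (5, 14), (3, 19)].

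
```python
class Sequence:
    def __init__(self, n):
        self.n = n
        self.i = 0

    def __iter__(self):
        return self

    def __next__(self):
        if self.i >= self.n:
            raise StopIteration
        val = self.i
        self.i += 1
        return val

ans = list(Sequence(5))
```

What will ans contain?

Step 1: Sequence(5) creates an iterator counting 0 to 4.
Step 2: list() consumes all values: [0, 1, 2, 3, 4].
Therefore ans = [0, 1, 2, 3, 4].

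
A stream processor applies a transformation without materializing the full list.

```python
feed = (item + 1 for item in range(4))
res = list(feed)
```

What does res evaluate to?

Step 1: For each item in range(4), compute item+1:
  item=0: 0+1 = 1
  item=1: 1+1 = 2
  item=2: 2+1 = 3
  item=3: 3+1 = 4
Therefore res = [1, 2, 3, 4].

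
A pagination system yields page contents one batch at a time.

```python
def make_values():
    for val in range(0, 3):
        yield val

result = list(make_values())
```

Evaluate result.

Step 1: The generator yields each value from range(0, 3).
Step 2: list() consumes all yields: [0, 1, 2].
Therefore result = [0, 1, 2].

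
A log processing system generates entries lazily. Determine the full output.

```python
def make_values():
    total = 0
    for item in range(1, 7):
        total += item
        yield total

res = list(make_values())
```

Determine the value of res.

Step 1: Generator accumulates running sum:
  item=1: total = 1, yield 1
  item=2: total = 3, yield 3
  item=3: total = 6, yield 6
  item=4: total = 10, yield 10
  item=5: total = 15, yield 15
  item=6: total = 21, yield 21
Therefore res = [1, 3, 6, 10, 15, 21].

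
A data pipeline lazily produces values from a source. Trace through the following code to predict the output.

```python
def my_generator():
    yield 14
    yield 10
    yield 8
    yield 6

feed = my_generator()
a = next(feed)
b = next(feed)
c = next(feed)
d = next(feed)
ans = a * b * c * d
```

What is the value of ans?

Step 1: Create generator and consume all values:
  a = next(feed) = 14
  b = next(feed) = 10
  c = next(feed) = 8
  d = next(feed) = 6
Step 2: ans = 14 * 10 * 8 * 6 = 6720.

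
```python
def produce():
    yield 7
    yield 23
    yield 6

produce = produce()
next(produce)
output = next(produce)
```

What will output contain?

Step 1: produce() creates a generator.
Step 2: next(produce) yields 7 (consumed and discarded).
Step 3: next(produce) yields 23, assigned to output.
Therefore output = 23.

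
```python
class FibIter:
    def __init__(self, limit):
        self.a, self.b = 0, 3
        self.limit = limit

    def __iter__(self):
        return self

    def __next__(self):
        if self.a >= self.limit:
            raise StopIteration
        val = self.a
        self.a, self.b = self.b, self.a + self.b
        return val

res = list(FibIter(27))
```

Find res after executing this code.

Step 1: Fibonacci-like sequence (a=0, b=3) until >= 27:
  Yield 0, then a,b = 3,3
  Yield 3, then a,b = 3,6
  Yield 3, then a,b = 6,9
  Yield 6, then a,b = 9,15
  Yield 9, then a,b = 15,24
  Yield 15, then a,b = 24,39
  Yield 24, then a,b = 39,63
Step 2: 39 >= 27, stop.
Therefore res = [0, 3, 3, 6, 9, 15, 24].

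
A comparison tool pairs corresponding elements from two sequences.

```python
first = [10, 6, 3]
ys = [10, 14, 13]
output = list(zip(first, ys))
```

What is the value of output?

Step 1: zip pairs elements at same index:
  Index 0: (10, 10)
  Index 1: (6, 14)
  Index 2: (3, 13)
Therefore output = [(10, 10), (6, 14), (3, 13)].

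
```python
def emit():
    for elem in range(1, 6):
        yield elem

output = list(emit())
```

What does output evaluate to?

Step 1: The generator yields each value from range(1, 6).
Step 2: list() consumes all yields: [1, 2, 3, 4, 5].
Therefore output = [1, 2, 3, 4, 5].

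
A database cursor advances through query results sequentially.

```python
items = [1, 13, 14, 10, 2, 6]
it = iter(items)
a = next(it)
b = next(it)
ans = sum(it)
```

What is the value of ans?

Step 1: Create iterator over [1, 13, 14, 10, 2, 6].
Step 2: a = next() = 1, b = next() = 13.
Step 3: sum() of remaining [14, 10, 2, 6] = 32.
Therefore ans = 32.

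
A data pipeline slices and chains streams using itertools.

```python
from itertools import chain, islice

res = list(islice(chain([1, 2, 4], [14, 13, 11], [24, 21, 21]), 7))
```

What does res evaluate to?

Step 1: chain([1, 2, 4], [14, 13, 11], [24, 21, 21]) = [1, 2, 4, 14, 13, 11, 24, 21, 21].
Step 2: islice takes first 7 elements: [1, 2, 4, 14, 13, 11, 24].
Therefore res = [1, 2, 4, 14, 13, 11, 24].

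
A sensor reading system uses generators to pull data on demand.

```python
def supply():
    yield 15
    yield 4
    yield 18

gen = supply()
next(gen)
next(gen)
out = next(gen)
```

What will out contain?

Step 1: supply() creates a generator.
Step 2: next(gen) yields 15 (consumed and discarded).
Step 3: next(gen) yields 4 (consumed and discarded).
Step 4: next(gen) yields 18, assigned to out.
Therefore out = 18.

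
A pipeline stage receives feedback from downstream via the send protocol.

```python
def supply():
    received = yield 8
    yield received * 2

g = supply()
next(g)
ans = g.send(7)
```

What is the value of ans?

Step 1: next(g) advances to first yield, producing 8.
Step 2: send(7) resumes, received = 7.
Step 3: yield received * 2 = 7 * 2 = 14.
Therefore ans = 14.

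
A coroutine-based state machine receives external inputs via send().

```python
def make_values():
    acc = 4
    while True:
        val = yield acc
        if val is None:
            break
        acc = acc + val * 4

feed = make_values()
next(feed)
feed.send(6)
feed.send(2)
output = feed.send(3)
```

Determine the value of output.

Step 1: next() -> yield acc=4.
Step 2: send(6) -> val=6, acc = 4 + 6*4 = 28, yield 28.
Step 3: send(2) -> val=2, acc = 28 + 2*4 = 36, yield 36.
Step 4: send(3) -> val=3, acc = 36 + 3*4 = 48, yield 48.
Therefore output = 48.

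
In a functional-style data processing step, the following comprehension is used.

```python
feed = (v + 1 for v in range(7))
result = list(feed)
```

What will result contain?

Step 1: For each v in range(7), compute v+1:
  v=0: 0+1 = 1
  v=1: 1+1 = 2
  v=2: 2+1 = 3
  v=3: 3+1 = 4
  v=4: 4+1 = 5
  v=5: 5+1 = 6
  v=6: 6+1 = 7
Therefore result = [1, 2, 3, 4, 5, 6, 7].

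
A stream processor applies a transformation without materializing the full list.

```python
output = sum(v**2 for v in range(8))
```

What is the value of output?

Step 1: Compute v**2 for each v in range(8):
  v=0: 0**2 = 0
  v=1: 1**2 = 1
  v=2: 2**2 = 4
  v=3: 3**2 = 9
  v=4: 4**2 = 16
  v=5: 5**2 = 25
  v=6: 6**2 = 36
  v=7: 7**2 = 49
Step 2: sum = 0 + 1 + 4 + 9 + 16 + 25 + 36 + 49 = 140.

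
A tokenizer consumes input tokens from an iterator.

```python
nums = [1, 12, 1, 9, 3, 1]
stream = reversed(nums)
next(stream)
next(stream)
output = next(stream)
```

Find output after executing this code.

Step 1: reversed([1, 12, 1, 9, 3, 1]) gives iterator: [1, 3, 9, 1, 12, 1].
Step 2: First next() = 1, second next() = 3.
Step 3: Third next() = 9.
Therefore output = 9.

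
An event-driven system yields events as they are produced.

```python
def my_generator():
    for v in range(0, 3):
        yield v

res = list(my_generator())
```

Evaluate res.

Step 1: The generator yields each value from range(0, 3).
Step 2: list() consumes all yields: [0, 1, 2].
Therefore res = [0, 1, 2].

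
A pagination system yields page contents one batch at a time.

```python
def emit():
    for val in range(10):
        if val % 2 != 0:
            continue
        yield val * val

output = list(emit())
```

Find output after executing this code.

Step 1: Only yield val**2 when val is divisible by 2:
  val=0: 0 % 2 == 0, yield 0**2 = 0
  val=2: 2 % 2 == 0, yield 2**2 = 4
  val=4: 4 % 2 == 0, yield 4**2 = 16
  val=6: 6 % 2 == 0, yield 6**2 = 36
  val=8: 8 % 2 == 0, yield 8**2 = 64
Therefore output = [0, 4, 16, 36, 64].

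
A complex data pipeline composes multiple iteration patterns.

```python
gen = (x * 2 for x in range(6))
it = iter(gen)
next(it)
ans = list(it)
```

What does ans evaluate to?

Step 1: Generator produces [0, 2, 4, 6, 8, 10].
Step 2: next(it) consumes first element (0).
Step 3: list(it) collects remaining: [2, 4, 6, 8, 10].
Therefore ans = [2, 4, 6, 8, 10].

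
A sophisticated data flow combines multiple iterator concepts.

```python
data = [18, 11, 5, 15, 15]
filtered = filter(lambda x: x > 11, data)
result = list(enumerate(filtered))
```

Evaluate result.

Step 1: Filter [18, 11, 5, 15, 15] for > 11: [18, 15, 15].
Step 2: enumerate re-indexes from 0: [(0, 18), (1, 15), (2, 15)].
Therefore result = [(0, 18), (1, 15), (2, 15)].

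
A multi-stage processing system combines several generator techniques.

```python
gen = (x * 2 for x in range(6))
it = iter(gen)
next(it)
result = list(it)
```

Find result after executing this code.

Step 1: Generator produces [0, 2, 4, 6, 8, 10].
Step 2: next(it) consumes first element (0).
Step 3: list(it) collects remaining: [2, 4, 6, 8, 10].
Therefore result = [2, 4, 6, 8, 10].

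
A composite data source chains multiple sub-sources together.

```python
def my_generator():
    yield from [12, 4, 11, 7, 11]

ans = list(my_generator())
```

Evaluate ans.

Step 1: yield from delegates to the iterable, yielding each element.
Step 2: Collected values: [12, 4, 11, 7, 11].
Therefore ans = [12, 4, 11, 7, 11].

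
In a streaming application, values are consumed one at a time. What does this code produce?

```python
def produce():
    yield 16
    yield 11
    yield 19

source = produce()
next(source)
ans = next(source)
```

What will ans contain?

Step 1: produce() creates a generator.
Step 2: next(source) yields 16 (consumed and discarded).
Step 3: next(source) yields 11, assigned to ans.
Therefore ans = 11.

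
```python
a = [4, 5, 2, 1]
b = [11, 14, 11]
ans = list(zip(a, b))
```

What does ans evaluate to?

Step 1: zip stops at shortest (len(a)=4, len(b)=3):
  Index 0: (4, 11)
  Index 1: (5, 14)
  Index 2: (2, 11)
Step 2: Last element of a (1) has no pair, dropped.
Therefore ans = [(4, 11), (5, 14), (2, 11)].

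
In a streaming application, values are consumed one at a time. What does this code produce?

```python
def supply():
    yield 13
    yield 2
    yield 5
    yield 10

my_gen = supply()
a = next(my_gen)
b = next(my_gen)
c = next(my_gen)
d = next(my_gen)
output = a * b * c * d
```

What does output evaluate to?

Step 1: Create generator and consume all values:
  a = next(my_gen) = 13
  b = next(my_gen) = 2
  c = next(my_gen) = 5
  d = next(my_gen) = 10
Step 2: output = 13 * 2 * 5 * 10 = 1300.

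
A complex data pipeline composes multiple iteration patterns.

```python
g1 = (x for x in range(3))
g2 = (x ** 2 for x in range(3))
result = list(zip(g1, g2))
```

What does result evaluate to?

Step 1: g1 produces [0, 1, 2].
Step 2: g2 produces [0, 1, 4].
Step 3: zip pairs them: [(0, 0), (1, 1), (2, 4)].
Therefore result = [(0, 0), (1, 1), (2, 4)].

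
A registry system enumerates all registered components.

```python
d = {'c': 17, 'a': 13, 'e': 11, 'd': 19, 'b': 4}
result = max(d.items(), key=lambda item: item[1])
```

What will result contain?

Step 1: Find item with maximum value:
  ('c', 17)
  ('a', 13)
  ('e', 11)
  ('d', 19)
  ('b', 4)
Step 2: Maximum value is 19 at key 'd'.
Therefore result = ('d', 19).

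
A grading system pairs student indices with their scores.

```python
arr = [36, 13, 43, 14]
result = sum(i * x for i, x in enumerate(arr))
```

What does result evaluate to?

Step 1: Compute i * x for each (i, x) in enumerate([36, 13, 43, 14]):
  i=0, x=36: 0*36 = 0
  i=1, x=13: 1*13 = 13
  i=2, x=43: 2*43 = 86
  i=3, x=14: 3*14 = 42
Step 2: sum = 0 + 13 + 86 + 42 = 141.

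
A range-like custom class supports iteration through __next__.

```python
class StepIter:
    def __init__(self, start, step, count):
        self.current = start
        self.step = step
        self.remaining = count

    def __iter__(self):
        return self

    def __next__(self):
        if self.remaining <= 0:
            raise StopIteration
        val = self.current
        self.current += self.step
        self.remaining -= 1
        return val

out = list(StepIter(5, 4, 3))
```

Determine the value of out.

Step 1: StepIter starts at 5, increments by 4, for 3 steps:
  Yield 5, then current += 4
  Yield 9, then current += 4
  Yield 13, then current += 4
Therefore out = [5, 9, 13].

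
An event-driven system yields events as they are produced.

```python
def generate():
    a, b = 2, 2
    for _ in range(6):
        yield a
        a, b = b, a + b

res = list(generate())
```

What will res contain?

Step 1: Fibonacci-like sequence starting with a=2, b=2:
  Iteration 1: yield a=2, then a,b = 2,4
  Iteration 2: yield a=2, then a,b = 4,6
  Iteration 3: yield a=4, then a,b = 6,10
  Iteration 4: yield a=6, then a,b = 10,16
  Iteration 5: yield a=10, then a,b = 16,26
  Iteration 6: yield a=16, then a,b = 26,42
Therefore res = [2, 2, 4, 6, 10, 16].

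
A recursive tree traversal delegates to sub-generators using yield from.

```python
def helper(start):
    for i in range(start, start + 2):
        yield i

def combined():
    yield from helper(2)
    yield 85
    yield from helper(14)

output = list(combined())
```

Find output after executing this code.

Step 1: combined() delegates to helper(2):
  yield 2
  yield 3
Step 2: yield 85
Step 3: Delegates to helper(14):
  yield 14
  yield 15
Therefore output = [2, 3, 85, 14, 15].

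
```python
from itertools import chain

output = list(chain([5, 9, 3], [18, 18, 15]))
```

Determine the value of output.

Step 1: chain() concatenates iterables: [5, 9, 3] + [18, 18, 15].
Therefore output = [5, 9, 3, 18, 18, 15].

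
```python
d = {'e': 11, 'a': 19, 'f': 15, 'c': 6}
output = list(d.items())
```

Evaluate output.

Step 1: d.items() returns (key, value) pairs in insertion order.
Therefore output = [('e', 11), ('a', 19), ('f', 15), ('c', 6)].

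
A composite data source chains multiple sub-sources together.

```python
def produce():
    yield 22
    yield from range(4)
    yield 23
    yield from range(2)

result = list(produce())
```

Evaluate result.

Step 1: Trace yields in order:
  yield 22
  yield 0
  yield 1
  yield 2
  yield 3
  yield 23
  yield 0
  yield 1
Therefore result = [22, 0, 1, 2, 3, 23, 0, 1].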